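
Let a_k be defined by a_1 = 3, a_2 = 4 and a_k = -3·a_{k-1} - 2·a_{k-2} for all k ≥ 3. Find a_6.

214

Compute successive terms:
a_3 = -18  a_4 = 46  a_5 = -102  a_6 = 214.
(Characteristic roots are -1 and -2.)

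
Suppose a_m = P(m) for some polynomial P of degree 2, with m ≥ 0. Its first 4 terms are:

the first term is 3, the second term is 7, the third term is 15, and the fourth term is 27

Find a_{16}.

1st diffs: 4, 8, 12.
2nd diffs: 4, 4 (constant).
Newton forward-difference form: a_m = 3 + 4·C(m,1) + 4·C(m,2).
At m = 16: m = 16, so a_{16} = 3 + 64 + 480 = 547.

547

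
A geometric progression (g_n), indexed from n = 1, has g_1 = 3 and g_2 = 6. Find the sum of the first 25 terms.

100663293

Common ratio r = 2.
g_n = 3·2^(n-1).
S = 3·(2^25 - 1)/(2 - 1) = 3·(33554432 - 1)/(1) = 100663293.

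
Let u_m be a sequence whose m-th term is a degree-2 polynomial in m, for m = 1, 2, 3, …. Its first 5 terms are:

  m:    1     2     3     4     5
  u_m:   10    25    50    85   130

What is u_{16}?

1285

1st diffs: 15, 25, 35, 45.
2nd diffs: 10, 10, 10 (constant).
Newton forward-difference form: u_m = 10 + 15·C(m-1,1) + 10·C(m-1,2).
At m = 16: m-1 = 15, so u_{16} = 10 + 225 + 1050 = 1285.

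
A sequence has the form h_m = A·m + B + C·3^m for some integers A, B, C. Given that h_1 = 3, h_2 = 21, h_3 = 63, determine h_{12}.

1062945

Write the equations: A + B + 3C = 3; 2A + B + 9C = 21; 3A + B + 27C = 63.
Subtracting the first from the second: A + 6C = 18.
Subtracting the second from the third: A + 18C = 42.
Solving: C = 2, A = 6, then B = -9.
Therefore h_{12} = 72 + (-9) + 2·531441 = 1062945.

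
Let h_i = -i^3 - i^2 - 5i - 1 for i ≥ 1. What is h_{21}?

-9808

h_{21} = -1·21^3 - 1·21^2 - 5·21 - 1 = -9808.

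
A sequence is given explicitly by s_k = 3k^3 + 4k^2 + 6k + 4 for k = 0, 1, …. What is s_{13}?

7349

s_{13} = 3·13^3 + 4·13^2 + 6·13 + 4 = 7349.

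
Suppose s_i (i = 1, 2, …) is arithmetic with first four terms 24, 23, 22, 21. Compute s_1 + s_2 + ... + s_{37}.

Common difference d = -1.
s_i = 24 + (i - 1)·(-1).
s_{37} = -12; S = 37·(24 + (-12))/2 = 222.

222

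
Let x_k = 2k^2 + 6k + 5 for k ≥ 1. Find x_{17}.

x_{17} = 2·17^2 + 6·17 + 5 = 685.

685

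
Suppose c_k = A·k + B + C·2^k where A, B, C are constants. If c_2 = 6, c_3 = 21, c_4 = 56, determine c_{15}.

163761

The three given values yield: 2A + B + 4C = 6; 3A + B + 8C = 21; 4A + B + 16C = 56.
Subtracting the first from the second: A + 4C = 15.
Subtracting the second from the third: A + 8C = 35.
Solving: C = 5, A = -5, then B = -4.
Hence c_{15} = -5·15 + (-4) + 5·32768 = 163761.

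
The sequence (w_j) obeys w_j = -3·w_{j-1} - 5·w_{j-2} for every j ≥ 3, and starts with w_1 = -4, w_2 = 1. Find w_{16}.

Compute successive terms:
w_3 = 17; w_4 = -56; w_5 = 83; …; w_{13} = 24908; w_{14} = 85681; w_{15} = -381583; w_{16} = 716344.

716344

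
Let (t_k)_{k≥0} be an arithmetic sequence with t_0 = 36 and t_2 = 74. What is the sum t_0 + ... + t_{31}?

Common difference d = (74 - 36) / (2 - 0) = 19.
t_k = 36 + (k - 0)·19.
t_{31} = 625; S = 32·(36 + 625)/2 = 10576.

10576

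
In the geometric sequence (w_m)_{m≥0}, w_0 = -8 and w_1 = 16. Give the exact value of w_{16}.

Common ratio r = -2.
w_m = (-8)·(-2)^(m-0).
w_{16} = (-8)·(-2)^16 = -524288.

-524288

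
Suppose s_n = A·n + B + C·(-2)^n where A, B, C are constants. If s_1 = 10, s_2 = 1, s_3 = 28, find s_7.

Plug in n = 1, 2, 3: A + B - 2C = 10; 2A + B + 4C = 1; 3A + B - 8C = 28.
Subtracting the first from the second: A + 6C = -9.
Subtracting the second from the third: A - 12C = 27.
Solving: C = -2, A = 3, then B = 3.
Hence s_7 = 3·7 + 3 + (-2)·(-128) = 280.

280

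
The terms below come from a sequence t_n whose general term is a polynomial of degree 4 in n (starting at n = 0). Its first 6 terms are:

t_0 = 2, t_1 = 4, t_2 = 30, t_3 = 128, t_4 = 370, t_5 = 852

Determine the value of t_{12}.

24050

1st diffs: 2, 26, 98, 242, 482.
2nd diffs: 24, 72, 144, 240.
3rd diffs: 48, 72, 96.
4th diffs: 24, 24 (constant).
Newton forward-difference form: t_n = 2 + 2·C(n,1) + 24·C(n,2) + 48·C(n,3) + 24·C(n,4).
At n = 12: n = 12, so t_{12} = 2 + 24 + 1584 + 10560 + 11880 = 24050.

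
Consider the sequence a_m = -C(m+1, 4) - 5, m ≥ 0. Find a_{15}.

-1825

C(16, 4) = 1820, so a_{15} = -1825.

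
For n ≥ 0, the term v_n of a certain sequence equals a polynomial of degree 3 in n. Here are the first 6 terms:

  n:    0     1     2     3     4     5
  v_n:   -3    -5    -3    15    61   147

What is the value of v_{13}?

1st diffs: -2, 2, 18, 46, 86.
2nd diffs: 4, 16, 28, 40.
3rd diffs: 12, 12, 12 (constant).
Newton forward-difference form: v_n = -3 + (-2)·C(n,1) + 4·C(n,2) + 12·C(n,3).
At n = 13: n = 13, so v_{13} = -3 - 26 + 312 + 3432 = 3715.

3715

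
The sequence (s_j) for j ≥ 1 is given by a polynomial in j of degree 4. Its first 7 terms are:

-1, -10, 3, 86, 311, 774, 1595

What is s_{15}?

1st diffs: -9, 13, 83, 225, 463, 821.
2nd diffs: 22, 70, 142, 238, 358.
3rd diffs: 48, 72, 96, 120.
4th diffs: 24, 24, 24 (constant).
Newton forward-difference form: s_j = -1 + (-9)·C(j-1,1) + 22·C(j-1,2) + 48·C(j-1,3) + 24·C(j-1,4).
At j = 15: j-1 = 14, so s_{15} = -1 - 126 + 2002 + 17472 + 24024 = 43371.

43371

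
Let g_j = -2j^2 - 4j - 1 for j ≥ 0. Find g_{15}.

-511

g_{15} = -2·15^2 - 4·15 - 1 = -511.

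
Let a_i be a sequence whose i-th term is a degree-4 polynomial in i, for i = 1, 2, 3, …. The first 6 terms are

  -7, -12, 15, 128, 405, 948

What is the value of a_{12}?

1st diffs: -5, 27, 113, 277, 543.
2nd diffs: 32, 86, 164, 266.
3rd diffs: 54, 78, 102.
4th diffs: 24, 24 (constant).
So a_i = i^4 - i^3 - 3i^2 - 4i.
Evaluating at i = 12 gives a_{12} = 18528.

18528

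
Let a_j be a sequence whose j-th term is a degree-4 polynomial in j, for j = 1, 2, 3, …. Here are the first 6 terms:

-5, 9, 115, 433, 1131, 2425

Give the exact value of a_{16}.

1st diffs: 14, 106, 318, 698, 1294.
2nd diffs: 92, 212, 380, 596.
3rd diffs: 120, 168, 216.
4th diffs: 48, 48 (constant).
So a_j = 2j^4 - 4j^2 - 4j + 1.
Evaluating at j = 16 gives a_{16} = 129985.

129985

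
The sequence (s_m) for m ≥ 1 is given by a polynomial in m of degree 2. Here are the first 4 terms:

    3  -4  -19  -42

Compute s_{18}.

1st diffs: -7, -15, -23.
2nd diffs: -8, -8 (constant).
Newton forward-difference form: s_m = 3 + (-7)·C(m-1,1) + (-8)·C(m-1,2).
At m = 18: m-1 = 17, so s_{18} = 3 - 119 - 1088 = -1204.

-1204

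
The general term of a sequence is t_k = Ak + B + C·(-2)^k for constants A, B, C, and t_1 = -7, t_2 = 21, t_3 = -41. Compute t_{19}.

At k = 1, 2, 3: A + B - 2C = -7; 2A + B + 4C = 21; 3A + B - 8C = -41.
Subtracting the first from the second: A + 6C = 28.
Subtracting the second from the third: A - 12C = -62.
Solving: C = 5, A = -2, then B = 5.
So t_k = -2·k + 5 + 5·(-2)^k; at k=19 this is -2621473.

-2621473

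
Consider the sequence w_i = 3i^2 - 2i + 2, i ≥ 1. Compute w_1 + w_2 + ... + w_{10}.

1065

Over i = 1..10: Σi = 55, Σi² = 385.
Total = (3)·385 + (-2)·55 + (2)·10 = 1065.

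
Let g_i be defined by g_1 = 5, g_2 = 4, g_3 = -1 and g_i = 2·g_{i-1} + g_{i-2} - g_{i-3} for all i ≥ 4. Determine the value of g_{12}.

g_4 = -3;  g_5 = -11;  g_6 = -24;  g_7 = -56;  g_8 = -125;  g_9 = -282;  g_{10} = -633;  g_{11} = -1423;  g_{12} = -3197.

-3197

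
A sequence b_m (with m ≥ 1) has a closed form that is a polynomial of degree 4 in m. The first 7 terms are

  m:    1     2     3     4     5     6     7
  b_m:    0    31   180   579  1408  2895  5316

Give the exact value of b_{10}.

1st diffs: 31, 149, 399, 829, 1487, 2421.
2nd diffs: 118, 250, 430, 658, 934.
3rd diffs: 132, 180, 228, 276.
4th diffs: 48, 48, 48 (constant).
So b_m = 2m^4 + 2m^3 - 3m^2 - 4m + 3.
Evaluating at m = 10 gives b_{10} = 21663.

21663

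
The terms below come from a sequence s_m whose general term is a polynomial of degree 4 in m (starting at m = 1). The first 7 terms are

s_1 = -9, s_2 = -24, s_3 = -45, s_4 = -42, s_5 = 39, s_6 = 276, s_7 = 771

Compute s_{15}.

1st diffs: -15, -21, 3, 81, 237, 495.
2nd diffs: -6, 24, 78, 156, 258.
3rd diffs: 30, 54, 78, 102.
4th diffs: 24, 24, 24 (constant).
Newton forward-difference form: s_m = -9 + (-15)·C(m-1,1) + (-6)·C(m-1,2) + 30·C(m-1,3) + 24·C(m-1,4).
At m = 15: m-1 = 14, so s_{15} = -9 - 210 - 546 + 10920 + 24024 = 34179.

34179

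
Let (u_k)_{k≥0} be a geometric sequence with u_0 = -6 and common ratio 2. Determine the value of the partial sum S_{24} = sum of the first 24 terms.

-100663290

u_k = (-6)·2^(k-0).
S = (-6)·(2^24 - 1)/(2 - 1) = (-6)·(16777216 - 1)/(1) = -100663290.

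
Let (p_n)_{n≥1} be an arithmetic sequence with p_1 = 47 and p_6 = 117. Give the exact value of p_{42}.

621

Common difference d = (117 - 47) / (6 - 1) = 14.
p_n = 47 + (n - 1)·14.
p_{42} = 47 + 41·14 = 621.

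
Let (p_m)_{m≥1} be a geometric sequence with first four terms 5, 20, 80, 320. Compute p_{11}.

Common ratio r = 4.
p_m = 5·4^(m-1).
p_{11} = 5·4^10 = 5242880.

5242880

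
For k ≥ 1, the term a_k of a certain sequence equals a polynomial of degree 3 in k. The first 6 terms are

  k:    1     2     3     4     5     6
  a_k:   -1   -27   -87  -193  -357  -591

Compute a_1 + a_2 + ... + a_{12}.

-15148

1st diffs: -26, -60, -106, -164, -234.
2nd diffs: -34, -46, -58, -70.
3rd diffs: -12, -12, -12 (constant).
Newton forward-difference form: a_k = -1 + (-26)·C(k-1,1) + (-34)·C(k-1,2) + (-12)·C(k-1,3).
Continuing: …, -907, -1317, -1833, -2467, …, a_{12} = -4137.
Summing k = 1..12 (12 terms) gives -15148.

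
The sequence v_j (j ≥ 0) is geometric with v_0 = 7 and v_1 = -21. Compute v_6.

5103

Common ratio r = -3.
v_j = 7·(-3)^(j-0).
v_6 = 7·(-3)^6 = 5103.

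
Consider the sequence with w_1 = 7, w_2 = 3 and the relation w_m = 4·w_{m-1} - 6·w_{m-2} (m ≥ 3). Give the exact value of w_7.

-408

Compute successive terms:
w_3 = -30  w_4 = -138  w_5 = -372  w_6 = -660  w_7 = -408.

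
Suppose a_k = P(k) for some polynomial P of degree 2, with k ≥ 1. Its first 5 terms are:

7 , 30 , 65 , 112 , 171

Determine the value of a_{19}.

1st diffs: 23, 35, 47, 59.
2nd diffs: 12, 12, 12 (constant).
So a_k = 6k^2 + 5k - 4.
Evaluating at k = 19 gives a_{19} = 2257.

2257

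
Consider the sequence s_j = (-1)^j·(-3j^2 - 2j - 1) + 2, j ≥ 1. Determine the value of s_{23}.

(-1)^23 = -1; -3j^2 - 2j - 1 at j=23 is -1634; so s_{23} = 1636.

1636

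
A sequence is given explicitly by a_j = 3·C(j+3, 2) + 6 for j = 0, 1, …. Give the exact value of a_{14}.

414

C(17, 2) = 136, so a_{14} = 414.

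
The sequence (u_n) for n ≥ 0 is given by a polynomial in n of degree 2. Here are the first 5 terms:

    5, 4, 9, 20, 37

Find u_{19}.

1st diffs: -1, 5, 11, 17.
2nd diffs: 6, 6, 6 (constant).
Newton forward-difference form: u_n = 5 + (-1)·C(n,1) + 6·C(n,2).
At n = 19: n = 19, so u_{19} = 5 - 19 + 1026 = 1012.

1012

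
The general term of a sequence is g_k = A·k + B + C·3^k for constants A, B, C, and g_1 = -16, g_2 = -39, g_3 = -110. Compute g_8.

Plug in k = 1, 2, 3: A + B + 3C = -16; 2A + B + 9C = -39; 3A + B + 27C = -110.
Subtracting the first from the second: A + 6C = -23.
Subtracting the second from the third: A + 18C = -71.
Solving: C = -4, A = 1, then B = -5.
So g_k = 1·k + (-5) + (-4)·3^k; at k=8 this is -26241.

-26241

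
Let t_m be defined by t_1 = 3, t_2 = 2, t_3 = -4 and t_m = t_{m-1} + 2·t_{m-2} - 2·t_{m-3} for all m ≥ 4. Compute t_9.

-102

Iterate the recurrence:
t_4 = -6  t_5 = -18  t_6 = -22  t_7 = -46  t_8 = -54  t_9 = -102.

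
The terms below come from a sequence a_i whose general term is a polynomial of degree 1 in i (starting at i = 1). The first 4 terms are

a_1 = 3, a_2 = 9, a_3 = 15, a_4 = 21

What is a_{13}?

75

1st diffs: 6, 6, 6 (constant).
So a_i = 6i - 3.
Evaluating at i = 13 gives a_{13} = 75.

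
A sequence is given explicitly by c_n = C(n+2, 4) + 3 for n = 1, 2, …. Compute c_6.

73

C(8, 4) = 70, so c_6 = 73.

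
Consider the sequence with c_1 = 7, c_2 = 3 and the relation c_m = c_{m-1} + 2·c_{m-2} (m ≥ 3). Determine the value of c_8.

423

c_3 = 17  c_4 = 23  c_5 = 57  c_6 = 103  c_7 = 217  c_8 = 423.
(Characteristic roots are 2 and -1.)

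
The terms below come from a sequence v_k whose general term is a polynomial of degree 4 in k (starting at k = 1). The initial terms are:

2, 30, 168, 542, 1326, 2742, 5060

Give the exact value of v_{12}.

1st diffs: 28, 138, 374, 784, 1416, 2318.
2nd diffs: 110, 236, 410, 632, 902.
3rd diffs: 126, 174, 222, 270.
4th diffs: 48, 48, 48 (constant).
Newton forward-difference form: v_k = 2 + 28·C(k-1,1) + 110·C(k-1,2) + 126·C(k-1,3) + 48·C(k-1,4).
At k = 12: k-1 = 11, so v_{12} = 2 + 308 + 6050 + 20790 + 15840 = 42990.

42990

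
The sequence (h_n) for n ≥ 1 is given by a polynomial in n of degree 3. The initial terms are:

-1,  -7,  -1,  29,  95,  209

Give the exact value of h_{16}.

1st diffs: -6, 6, 30, 66, 114.
2nd diffs: 12, 24, 36, 48.
3rd diffs: 12, 12, 12 (constant).
So h_n = 2n^3 - 6n^2 - 2n + 5.
Evaluating at n = 16 gives h_{16} = 6629.

6629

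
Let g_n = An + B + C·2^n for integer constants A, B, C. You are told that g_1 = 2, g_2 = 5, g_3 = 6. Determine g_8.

-217

At n = 1, 2, 3: A + B + 2C = 2; 2A + B + 4C = 5; 3A + B + 8C = 6.
Subtracting the first from the second: A + 2C = 3.
Subtracting the second from the third: A + 4C = 1.
Solving: C = -1, A = 5, then B = -1.
So g_n = 5·n + (-1) + (-1)·2^n; at n=8 this is -217.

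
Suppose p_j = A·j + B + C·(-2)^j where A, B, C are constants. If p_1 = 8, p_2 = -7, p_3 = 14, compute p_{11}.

4070

At j = 1, 2, 3: A + B - 2C = 8; 2A + B + 4C = -7; 3A + B - 8C = 14.
Subtracting the first from the second: A + 6C = -15.
Subtracting the second from the third: A - 12C = 21.
Solving: C = -2, A = -3, then B = 7.
So p_j = -3·j + 7 + (-2)·(-2)^j; at j=11 this is 4070.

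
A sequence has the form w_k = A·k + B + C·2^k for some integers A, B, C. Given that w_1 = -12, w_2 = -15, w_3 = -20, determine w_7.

-144

The three given values yield: A + B + 2C = -12; 2A + B + 4C = -15; 3A + B + 8C = -20.
Subtracting the first from the second: A + 2C = -3.
Subtracting the second from the third: A + 4C = -5.
Solving: C = -1, A = -1, then B = -9.
Hence w_7 = -1·7 + (-9) + (-1)·128 = -144.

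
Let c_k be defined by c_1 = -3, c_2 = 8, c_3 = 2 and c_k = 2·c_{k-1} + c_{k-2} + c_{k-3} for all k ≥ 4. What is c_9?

1112

Applying the relation repeatedly:
c_4 = 9  c_5 = 28  c_6 = 67  c_7 = 171  c_8 = 437  c_9 = 1112.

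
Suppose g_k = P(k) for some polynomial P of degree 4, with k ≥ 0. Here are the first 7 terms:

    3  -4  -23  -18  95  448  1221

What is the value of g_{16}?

105971

1st diffs: -7, -19, 5, 113, 353, 773.
2nd diffs: -12, 24, 108, 240, 420.
3rd diffs: 36, 84, 132, 180.
4th diffs: 48, 48, 48 (constant).
Newton forward-difference form: g_k = 3 + (-7)·C(k,1) + (-12)·C(k,2) + 36·C(k,3) + 48·C(k,4).
At k = 16: k = 16, so g_{16} = 3 - 112 - 1440 + 20160 + 87360 = 105971.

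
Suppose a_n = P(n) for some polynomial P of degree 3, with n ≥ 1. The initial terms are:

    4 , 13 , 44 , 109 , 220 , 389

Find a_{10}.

1st diffs: 9, 31, 65, 111, 169.
2nd diffs: 22, 34, 46, 58.
3rd diffs: 12, 12, 12 (constant).
So a_n = 2n^3 - n^2 - 2n + 5.
Evaluating at n = 10 gives a_{10} = 1885.

1885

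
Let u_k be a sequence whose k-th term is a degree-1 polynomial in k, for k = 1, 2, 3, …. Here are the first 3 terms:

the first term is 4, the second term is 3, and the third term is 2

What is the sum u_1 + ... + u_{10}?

-5

1st diffs: -1, -1 (constant).
So u_k = -k + 5.
Continuing: …, 1, 0, -1, -2, …, u_{10} = -5.
Summing k = 1..10 (10 terms) gives -5.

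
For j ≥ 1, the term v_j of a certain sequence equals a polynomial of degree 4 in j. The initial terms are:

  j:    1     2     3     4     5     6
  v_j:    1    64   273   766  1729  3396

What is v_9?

15681

1st diffs: 63, 209, 493, 963, 1667.
2nd diffs: 146, 284, 470, 704.
3rd diffs: 138, 186, 234.
4th diffs: 48, 48 (constant).
Newton forward-difference form: v_j = 1 + 63·C(j-1,1) + 146·C(j-1,2) + 138·C(j-1,3) + 48·C(j-1,4).
At j = 9: j-1 = 8, so v_9 = 1 + 504 + 4088 + 7728 + 3360 = 15681.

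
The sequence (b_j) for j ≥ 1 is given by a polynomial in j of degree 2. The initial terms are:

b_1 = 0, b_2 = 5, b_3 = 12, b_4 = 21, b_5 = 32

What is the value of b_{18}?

357

1st diffs: 5, 7, 9, 11.
2nd diffs: 2, 2, 2 (constant).
So b_j = j^2 + 2j - 3.
Evaluating at j = 18 gives b_{18} = 357.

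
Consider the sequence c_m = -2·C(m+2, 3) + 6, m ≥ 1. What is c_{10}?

C(12, 3) = 220, so c_{10} = -434.

-434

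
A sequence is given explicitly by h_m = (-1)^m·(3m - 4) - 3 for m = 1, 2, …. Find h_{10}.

(-1)^10 = 1; 3m - 4 at m=10 is 26; so h_{10} = 23.

23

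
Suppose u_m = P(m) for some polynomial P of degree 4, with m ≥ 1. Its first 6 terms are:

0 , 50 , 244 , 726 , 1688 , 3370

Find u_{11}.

34340

1st diffs: 50, 194, 482, 962, 1682.
2nd diffs: 144, 288, 480, 720.
3rd diffs: 144, 192, 240.
4th diffs: 48, 48 (constant).
Newton forward-difference form: u_m = 50·C(m-1,1) + 144·C(m-1,2) + 144·C(m-1,3) + 48·C(m-1,4).
At m = 11: m-1 = 10, so u_{11} = 500 + 6480 + 17280 + 10080 = 34340.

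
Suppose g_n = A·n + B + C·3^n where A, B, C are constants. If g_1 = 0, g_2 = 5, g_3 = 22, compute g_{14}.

The three given values yield: A + B + 3C = 0; 2A + B + 9C = 5; 3A + B + 27C = 22.
Subtracting the first from the second: A + 6C = 5.
Subtracting the second from the third: A + 18C = 17.
Solving: C = 1, A = -1, then B = -2.
So g_n = -1·n + (-2) + 1·3^n; at n=14 this is 4782953.

4782953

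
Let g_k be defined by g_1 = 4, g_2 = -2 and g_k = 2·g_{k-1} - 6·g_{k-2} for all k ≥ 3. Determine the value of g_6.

Compute successive terms:
g_3 = -28, g_4 = -44, g_5 = 80, g_6 = 424.

424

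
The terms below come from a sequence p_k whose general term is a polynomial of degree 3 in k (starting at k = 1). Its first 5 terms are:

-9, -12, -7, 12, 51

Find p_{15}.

2861

1st diffs: -3, 5, 19, 39.
2nd diffs: 8, 14, 20.
3rd diffs: 6, 6 (constant).
Newton forward-difference form: p_k = -9 + (-3)·C(k-1,1) + 8·C(k-1,2) + 6·C(k-1,3).
At k = 15: k-1 = 14, so p_{15} = -9 - 42 + 728 + 2184 = 2861.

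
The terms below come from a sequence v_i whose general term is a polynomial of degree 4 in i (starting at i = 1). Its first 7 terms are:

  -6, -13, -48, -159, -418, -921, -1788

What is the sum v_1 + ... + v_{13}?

1st diffs: -7, -35, -111, -259, -503, -867.
2nd diffs: -28, -76, -148, -244, -364.
3rd diffs: -48, -72, -96, -120.
4th diffs: -24, -24, -24 (constant).
So v_i = -i^4 + 2i^3 - i^2 - 3i - 3.
Continuing: …, -3163, -5214, -8133, -12136, …, v_{13} = -24378.
Summing i = 1..13 (13 terms) gives -73840.

-73840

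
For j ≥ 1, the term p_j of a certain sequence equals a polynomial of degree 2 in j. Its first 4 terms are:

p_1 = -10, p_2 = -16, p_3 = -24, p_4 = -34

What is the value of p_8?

1st diffs: -6, -8, -10.
2nd diffs: -2, -2 (constant).
Newton forward-difference form: p_j = -10 + (-6)·C(j-1,1) + (-2)·C(j-1,2).
At j = 8: j-1 = 7, so p_8 = -10 - 42 - 42 = -94.

-94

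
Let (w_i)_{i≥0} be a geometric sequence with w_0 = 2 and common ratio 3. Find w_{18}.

w_i = 2·3^(i-0).
w_{18} = 2·3^18 = 774840978.

774840978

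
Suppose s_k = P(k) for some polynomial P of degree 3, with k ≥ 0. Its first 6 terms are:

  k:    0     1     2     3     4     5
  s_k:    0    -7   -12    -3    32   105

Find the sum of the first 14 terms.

1st diffs: -7, -5, 9, 35, 73.
2nd diffs: 2, 14, 26, 38.
3rd diffs: 12, 12, 12 (constant).
So s_k = 2k^3 - 5k^2 - 4k.
Continuing: …, 228, 413, 672, 1017, …, s_{13} = 3497.
Summing k = 0..13 (14 terms) gives 12103.

12103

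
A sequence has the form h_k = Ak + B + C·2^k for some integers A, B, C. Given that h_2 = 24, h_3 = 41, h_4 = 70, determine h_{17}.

393303

Plug in k = 2, 3, 4: 2A + B + 4C = 24; 3A + B + 8C = 41; 4A + B + 16C = 70.
Subtracting the first from the second: A + 4C = 17.
Subtracting the second from the third: A + 8C = 29.
Solving: C = 3, A = 5, then B = 2.
So h_k = 5·k + 2 + 3·2^k; at k=17 this is 393303.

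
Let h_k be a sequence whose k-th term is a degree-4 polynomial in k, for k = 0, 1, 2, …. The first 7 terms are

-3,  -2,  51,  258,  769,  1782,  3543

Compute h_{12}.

49641

1st diffs: 1, 53, 207, 511, 1013, 1761.
2nd diffs: 52, 154, 304, 502, 748.
3rd diffs: 102, 150, 198, 246.
4th diffs: 48, 48, 48 (constant).
Newton forward-difference form: h_k = -3 + 1·C(k,1) + 52·C(k,2) + 102·C(k,3) + 48·C(k,4).
At k = 12: k = 12, so h_{12} = -3 + 12 + 3432 + 22440 + 23760 = 49641.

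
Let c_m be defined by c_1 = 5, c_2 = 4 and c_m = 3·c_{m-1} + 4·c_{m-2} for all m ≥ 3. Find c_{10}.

471856

Applying the relation repeatedly:
c_3 = 32, c_4 = 112, c_5 = 464, c_6 = 1840, c_7 = 7376, c_8 = 29488, c_9 = 117968, c_{10} = 471856.
(Characteristic roots are 4 and -1.)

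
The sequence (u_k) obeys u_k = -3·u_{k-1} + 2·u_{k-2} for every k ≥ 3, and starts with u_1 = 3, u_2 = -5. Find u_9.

41973

u_3 = 21; u_4 = -73; u_5 = 261; u_6 = -929; u_7 = 3309; u_8 = -11785; u_9 = 41973.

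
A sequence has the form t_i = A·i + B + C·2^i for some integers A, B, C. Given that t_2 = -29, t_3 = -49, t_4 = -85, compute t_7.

The three given values yield: 2A + B + 4C = -29; 3A + B + 8C = -49; 4A + B + 16C = -85.
Subtracting the first from the second: A + 4C = -20.
Subtracting the second from the third: A + 8C = -36.
Solving: C = -4, A = -4, then B = -5.
Hence t_7 = -4·7 + (-5) + (-4)·128 = -545.

-545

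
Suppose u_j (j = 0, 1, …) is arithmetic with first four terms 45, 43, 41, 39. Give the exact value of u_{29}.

-13

Common difference d = -2.
u_j = 45 + (j - 0)·(-2).
u_{29} = 45 + 29·(-2) = -13.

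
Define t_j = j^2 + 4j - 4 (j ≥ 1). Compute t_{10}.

136

t_{10} = 1·10^2 + 4·10 - 4 = 136.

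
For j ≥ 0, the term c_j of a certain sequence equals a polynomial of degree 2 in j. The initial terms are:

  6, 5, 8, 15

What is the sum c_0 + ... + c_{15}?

1st diffs: -1, 3, 7.
2nd diffs: 4, 4 (constant).
Newton forward-difference form: c_j = 6 + (-1)·C(j,1) + 4·C(j,2).
Continuing: …, 26, 41, 60, 83, …, c_{15} = 411.
Summing j = 0..15 (16 terms) gives 2216.

2216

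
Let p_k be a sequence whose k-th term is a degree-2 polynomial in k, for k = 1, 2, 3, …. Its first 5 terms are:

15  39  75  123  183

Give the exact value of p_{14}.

1263

1st diffs: 24, 36, 48, 60.
2nd diffs: 12, 12, 12 (constant).
Newton forward-difference form: p_k = 15 + 24·C(k-1,1) + 12·C(k-1,2).
At k = 14: k-1 = 13, so p_{14} = 15 + 312 + 936 = 1263.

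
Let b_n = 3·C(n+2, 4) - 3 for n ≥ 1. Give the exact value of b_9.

C(11, 4) = 330, so b_9 = 987.

987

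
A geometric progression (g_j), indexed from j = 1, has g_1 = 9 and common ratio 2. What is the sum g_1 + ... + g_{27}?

1207959543

g_j = 9·2^(j-1).
S = 9·(2^27 - 1)/(2 - 1) = 9·(134217728 - 1)/(1) = 1207959543.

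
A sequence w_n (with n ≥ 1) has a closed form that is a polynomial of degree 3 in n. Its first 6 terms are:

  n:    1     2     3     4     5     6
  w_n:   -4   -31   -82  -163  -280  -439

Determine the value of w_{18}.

-7807

1st diffs: -27, -51, -81, -117, -159.
2nd diffs: -24, -30, -36, -42.
3rd diffs: -6, -6, -6 (constant).
So w_n = -n^3 - 6n^2 - 2n + 5.
Evaluating at n = 18 gives w_{18} = -7807.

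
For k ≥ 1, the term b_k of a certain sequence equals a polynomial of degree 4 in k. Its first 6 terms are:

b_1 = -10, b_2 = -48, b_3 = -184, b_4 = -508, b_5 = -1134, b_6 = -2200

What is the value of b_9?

1st diffs: -38, -136, -324, -626, -1066.
2nd diffs: -98, -188, -302, -440.
3rd diffs: -90, -114, -138.
4th diffs: -24, -24 (constant).
Newton forward-difference form: b_k = -10 + (-38)·C(k-1,1) + (-98)·C(k-1,2) + (-90)·C(k-1,3) + (-24)·C(k-1,4).
At k = 9: k-1 = 8, so b_9 = -10 - 304 - 2744 - 5040 - 1680 = -9778.

-9778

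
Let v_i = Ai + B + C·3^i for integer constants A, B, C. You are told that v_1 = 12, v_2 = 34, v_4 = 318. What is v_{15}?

At i = 1, 2, 4: A + B + 3C = 12; 2A + B + 9C = 34; 4A + B + 81C = 318.
Subtracting the first from the second: A + 6C = 22.
Subtracting the second from the third: 2A + 72C = 284.
Solving: C = 4, A = -2, then B = 2.
Therefore v_{15} = -30 + 2 + 4·14348907 = 57395600.

57395600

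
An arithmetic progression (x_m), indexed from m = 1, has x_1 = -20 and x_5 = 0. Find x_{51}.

230

Common difference d = (0 - (-20)) / (5 - 1) = 5.
x_m = -20 + (m - 1)·5.
x_{51} = -20 + 50·5 = 230.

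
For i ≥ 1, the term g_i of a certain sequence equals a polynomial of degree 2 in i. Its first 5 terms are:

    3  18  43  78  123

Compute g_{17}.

1st diffs: 15, 25, 35, 45.
2nd diffs: 10, 10, 10 (constant).
Newton forward-difference form: g_i = 3 + 15·C(i-1,1) + 10·C(i-1,2).
At i = 17: i-1 = 16, so g_{17} = 3 + 240 + 1200 = 1443.

1443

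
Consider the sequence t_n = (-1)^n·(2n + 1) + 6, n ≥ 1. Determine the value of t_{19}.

-33

(-1)^19 = -1; 2n + 1 at n=19 is 39; so t_{19} = -33.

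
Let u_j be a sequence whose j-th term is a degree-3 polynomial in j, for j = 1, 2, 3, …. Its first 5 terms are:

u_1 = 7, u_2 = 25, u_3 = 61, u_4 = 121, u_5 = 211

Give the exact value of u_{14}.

3361

1st diffs: 18, 36, 60, 90.
2nd diffs: 18, 24, 30.
3rd diffs: 6, 6 (constant).
So u_j = j^3 + 3j^2 + 2j + 1.
Evaluating at j = 14 gives u_{14} = 3361.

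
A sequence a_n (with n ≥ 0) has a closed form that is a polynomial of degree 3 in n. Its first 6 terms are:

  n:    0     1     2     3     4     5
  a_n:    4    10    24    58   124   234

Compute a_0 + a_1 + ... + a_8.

2436

1st diffs: 6, 14, 34, 66, 110.
2nd diffs: 8, 20, 32, 44.
3rd diffs: 12, 12, 12 (constant).
Newton forward-difference form: a_n = 4 + 6·C(n,1) + 8·C(n,2) + 12·C(n,3).
Continuing: 400, 634, 948.
Summing n = 0..8 (9 terms) gives 2436.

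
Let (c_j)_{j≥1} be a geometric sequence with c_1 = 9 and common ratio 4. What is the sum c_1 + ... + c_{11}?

c_j = 9·4^(j-1).
S = 9·(4^11 - 1)/(4 - 1) = 9·(4194304 - 1)/(3) = 12582909.

12582909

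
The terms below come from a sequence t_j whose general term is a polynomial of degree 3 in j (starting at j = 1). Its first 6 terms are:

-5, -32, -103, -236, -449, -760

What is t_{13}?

-7193

1st diffs: -27, -71, -133, -213, -311.
2nd diffs: -44, -62, -80, -98.
3rd diffs: -18, -18, -18 (constant).
So t_j = -3j^3 - 4j^2 + 6j - 4.
Evaluating at j = 13 gives t_{13} = -7193.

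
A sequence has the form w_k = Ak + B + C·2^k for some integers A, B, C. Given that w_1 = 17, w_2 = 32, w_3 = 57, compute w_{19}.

The three given values yield: A + B + 2C = 17; 2A + B + 4C = 32; 3A + B + 8C = 57.
Subtracting the first from the second: A + 2C = 15.
Subtracting the second from the third: A + 4C = 25.
Solving: C = 5, A = 5, then B = 2.
Hence w_{19} = 5·19 + 2 + 5·524288 = 2621537.

2621537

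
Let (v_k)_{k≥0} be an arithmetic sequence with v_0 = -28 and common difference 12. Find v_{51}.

v_k = -28 + (k - 0)·12.
v_{51} = -28 + 51·12 = 584.

584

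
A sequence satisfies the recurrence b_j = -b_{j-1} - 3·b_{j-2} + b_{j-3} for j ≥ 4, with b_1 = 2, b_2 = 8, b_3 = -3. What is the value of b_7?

-145

Iterate the recurrence:
b_4 = -19  b_5 = 36  b_6 = 18  b_7 = -145.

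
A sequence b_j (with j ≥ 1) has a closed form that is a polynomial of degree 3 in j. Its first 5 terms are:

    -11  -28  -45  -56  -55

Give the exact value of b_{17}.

1st diffs: -17, -17, -11, 1.
2nd diffs: 0, 6, 12.
3rd diffs: 6, 6 (constant).
Newton forward-difference form: b_j = -11 + (-17)·C(j-1,1) + 6·C(j-1,3).
At j = 17: j-1 = 16, so b_{17} = -11 - 272 + 3360 = 3077.

3077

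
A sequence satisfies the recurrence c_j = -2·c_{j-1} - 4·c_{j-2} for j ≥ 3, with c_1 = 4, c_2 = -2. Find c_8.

-128

Applying the relation repeatedly:
c_3 = -12; c_4 = 32; c_5 = -16; c_6 = -96; c_7 = 256; c_8 = -128.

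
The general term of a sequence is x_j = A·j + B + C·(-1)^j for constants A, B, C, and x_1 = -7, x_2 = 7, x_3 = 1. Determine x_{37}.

Plug in j = 1, 2, 3: A + B - C = -7; 2A + B + C = 7; 3A + B - C = 1.
Subtracting the first from the second: A + 2C = 14.
Subtracting the second from the third: A - 2C = -6.
Solving: C = 5, A = 4, then B = -6.
Therefore x_{37} = 148 + (-6) + 5·(-1) = 137.

137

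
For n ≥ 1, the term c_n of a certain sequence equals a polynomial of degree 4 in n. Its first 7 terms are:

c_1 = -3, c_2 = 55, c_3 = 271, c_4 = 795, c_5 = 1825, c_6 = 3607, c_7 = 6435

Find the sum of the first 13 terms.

1st diffs: 58, 216, 524, 1030, 1782, 2828.
2nd diffs: 158, 308, 506, 752, 1046.
3rd diffs: 150, 198, 246, 294.
4th diffs: 48, 48, 48 (constant).
Newton forward-difference form: c_n = -3 + 58·C(n-1,1) + 158·C(n-1,2) + 150·C(n-1,3) + 48·C(n-1,4).
Continuing: …, 10651, 16645, 24855, 35767, …, c_{13} = 67881.
Summing n = 1..13 (13 terms) gives 218699.

218699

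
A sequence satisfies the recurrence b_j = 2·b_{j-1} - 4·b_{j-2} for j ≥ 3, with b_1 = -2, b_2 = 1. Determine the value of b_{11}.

Compute successive terms:
b_3 = 10; b_4 = 16; b_5 = -8; b_6 = -80; b_7 = -128; b_8 = 64; b_9 = 640; b_{10} = 1024; b_{11} = -512.

-512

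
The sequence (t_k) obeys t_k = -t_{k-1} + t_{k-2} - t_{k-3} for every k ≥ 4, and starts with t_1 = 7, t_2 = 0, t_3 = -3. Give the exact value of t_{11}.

65

t_4 = -4, t_5 = 1, t_6 = -2, t_7 = 7, t_8 = -10, t_9 = 19, t_{10} = -36, t_{11} = 65.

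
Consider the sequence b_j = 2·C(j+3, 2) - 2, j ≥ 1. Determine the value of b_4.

C(7, 2) = 21, so b_4 = 40.

40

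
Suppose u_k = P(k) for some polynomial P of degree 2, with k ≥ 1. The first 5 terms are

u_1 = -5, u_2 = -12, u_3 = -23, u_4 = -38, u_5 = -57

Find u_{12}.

1st diffs: -7, -11, -15, -19.
2nd diffs: -4, -4, -4 (constant).
So u_k = -2k^2 - k - 2.
Evaluating at k = 12 gives u_{12} = -302.

-302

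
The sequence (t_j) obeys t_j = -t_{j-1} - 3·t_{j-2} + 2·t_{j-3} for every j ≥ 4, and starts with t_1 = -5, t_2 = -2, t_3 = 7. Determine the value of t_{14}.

Applying the relation repeatedly:
t_4 = -11;  t_5 = -14;  t_6 = 61;  …;  t_{11} = -1598;  t_{12} = 2389;  t_{13} = 2431;  t_{14} = -12794.

-12794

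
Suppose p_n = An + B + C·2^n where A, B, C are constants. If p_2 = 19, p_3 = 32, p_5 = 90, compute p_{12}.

Plug in n = 2, 3, 5: 2A + B + 4C = 19; 3A + B + 8C = 32; 5A + B + 32C = 90.
Subtracting the first from the second: A + 4C = 13.
Subtracting the second from the third: 2A + 24C = 58.
Solving: C = 2, A = 5, then B = 1.
Hence p_{12} = 5·12 + 1 + 2·4096 = 8253.

8253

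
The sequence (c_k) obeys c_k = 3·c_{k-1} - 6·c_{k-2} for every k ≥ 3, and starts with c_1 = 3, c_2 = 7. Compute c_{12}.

Step forward from the initial values:
c_3 = 3;  c_4 = -33;  c_5 = -117;  c_6 = -153;  c_7 = 243;  c_8 = 1647;  c_9 = 3483;  c_{10} = 567;  c_{11} = -19197;  c_{12} = -60993.

-60993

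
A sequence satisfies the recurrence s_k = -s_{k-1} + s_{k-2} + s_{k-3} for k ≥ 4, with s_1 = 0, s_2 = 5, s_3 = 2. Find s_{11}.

10

Applying the relation repeatedly:
s_4 = 3, s_5 = 4, s_6 = 1, s_7 = 6, s_8 = -1, s_9 = 8, s_{10} = -3, s_{11} = 10.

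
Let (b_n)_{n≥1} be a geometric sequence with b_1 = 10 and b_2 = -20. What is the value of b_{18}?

Common ratio r = -2.
b_n = 10·(-2)^(n-1).
b_{18} = 10·(-2)^17 = -1310720.

-1310720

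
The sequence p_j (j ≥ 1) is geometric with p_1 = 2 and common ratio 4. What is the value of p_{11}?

2097152

p_j = 2·4^(j-1).
p_{11} = 2·4^10 = 2097152.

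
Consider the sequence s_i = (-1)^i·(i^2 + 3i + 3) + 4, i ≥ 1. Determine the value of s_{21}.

-503

(-1)^21 = -1; i^2 + 3i + 3 at i=21 is 507; so s_{21} = -503.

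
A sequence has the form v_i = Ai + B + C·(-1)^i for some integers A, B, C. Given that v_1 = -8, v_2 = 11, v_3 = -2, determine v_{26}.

Write the equations: A + B - C = -8; 2A + B + C = 11; 3A + B - C = -2.
Subtracting the first from the second: A + 2C = 19.
Subtracting the second from the third: A - 2C = -13.
Solving: C = 8, A = 3, then B = -3.
Therefore v_{26} = 78 + (-3) + 8·1 = 83.

83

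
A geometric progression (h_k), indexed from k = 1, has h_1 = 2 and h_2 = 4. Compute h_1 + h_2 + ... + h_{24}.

33554430

Common ratio r = 2.
h_k = 2·2^(k-1).
S = 2·(2^24 - 1)/(2 - 1) = 2·(16777216 - 1)/(1) = 33554430.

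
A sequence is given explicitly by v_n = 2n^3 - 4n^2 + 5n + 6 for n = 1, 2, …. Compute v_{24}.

25470

v_{24} = 2·24^3 - 4·24^2 + 5·24 + 6 = 25470.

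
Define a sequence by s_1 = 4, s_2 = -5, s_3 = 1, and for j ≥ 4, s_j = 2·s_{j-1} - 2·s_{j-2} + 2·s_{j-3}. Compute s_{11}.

192

s_4 = 20  s_5 = 28  s_6 = 18  s_7 = 20  s_8 = 60  s_9 = 116  s_{10} = 152  s_{11} = 192.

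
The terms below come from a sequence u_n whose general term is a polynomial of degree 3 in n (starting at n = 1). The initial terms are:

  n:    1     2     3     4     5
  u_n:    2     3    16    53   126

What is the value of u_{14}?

1st diffs: 1, 13, 37, 73.
2nd diffs: 12, 24, 36.
3rd diffs: 12, 12 (constant).
Newton forward-difference form: u_n = 2 + 1·C(n-1,1) + 12·C(n-1,2) + 12·C(n-1,3).
At n = 14: n-1 = 13, so u_{14} = 2 + 13 + 936 + 3432 = 4383.

4383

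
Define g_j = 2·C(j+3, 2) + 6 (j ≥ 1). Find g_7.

96

C(10, 2) = 45, so g_7 = 96.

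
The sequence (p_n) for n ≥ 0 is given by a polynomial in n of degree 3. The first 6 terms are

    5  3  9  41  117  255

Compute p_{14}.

1st diffs: -2, 6, 32, 76, 138.
2nd diffs: 8, 26, 44, 62.
3rd diffs: 18, 18, 18 (constant).
Newton forward-difference form: p_n = 5 + (-2)·C(n,1) + 8·C(n,2) + 18·C(n,3).
At n = 14: n = 14, so p_{14} = 5 - 28 + 728 + 6552 = 7257.

7257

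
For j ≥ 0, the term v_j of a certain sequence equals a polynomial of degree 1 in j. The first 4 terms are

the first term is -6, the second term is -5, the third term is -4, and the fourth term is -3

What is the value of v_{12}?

6

1st diffs: 1, 1, 1 (constant).
So v_j = j - 6.
Evaluating at j = 12 gives v_{12} = 6.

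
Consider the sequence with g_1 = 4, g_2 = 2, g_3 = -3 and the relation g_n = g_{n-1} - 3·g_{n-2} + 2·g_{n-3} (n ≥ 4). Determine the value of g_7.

Step forward from the initial values:
g_4 = -1  g_5 = 12  g_6 = 9  g_7 = -29.

-29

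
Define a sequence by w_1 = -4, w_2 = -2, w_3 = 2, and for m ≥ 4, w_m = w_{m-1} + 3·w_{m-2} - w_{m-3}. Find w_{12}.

Compute successive terms:
w_4 = 0  w_5 = 8  w_6 = 6  w_7 = 30  w_8 = 40  w_9 = 124  w_{10} = 214  w_{11} = 546  w_{12} = 1064.

1064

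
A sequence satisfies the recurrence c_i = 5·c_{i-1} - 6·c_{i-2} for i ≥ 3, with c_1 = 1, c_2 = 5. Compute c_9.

19171

c_3 = 19  c_4 = 65  c_5 = 211  c_6 = 665  c_7 = 2059  c_8 = 6305  c_9 = 19171.
(Characteristic roots are 3 and 2.)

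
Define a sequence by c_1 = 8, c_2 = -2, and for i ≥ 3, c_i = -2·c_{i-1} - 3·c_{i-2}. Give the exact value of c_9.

Iterate the recurrence:
c_3 = -20  c_4 = 46  c_5 = -32  c_6 = -74  c_7 = 244  c_8 = -266  c_9 = -200.

-200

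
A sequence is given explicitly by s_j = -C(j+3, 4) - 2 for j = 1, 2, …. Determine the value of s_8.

-332

C(11, 4) = 330, so s_8 = -332.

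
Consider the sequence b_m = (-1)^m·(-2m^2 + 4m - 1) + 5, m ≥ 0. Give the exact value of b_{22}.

-876

(-1)^22 = 1; -2m^2 + 4m - 1 at m=22 is -881; so b_{22} = -876.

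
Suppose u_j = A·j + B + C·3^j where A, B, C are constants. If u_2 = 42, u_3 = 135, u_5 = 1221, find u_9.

Plug in j = 2, 3, 5: 2A + B + 9C = 42; 3A + B + 27C = 135; 5A + B + 243C = 1221.
Subtracting the first from the second: A + 18C = 93.
Subtracting the second from the third: 2A + 216C = 1086.
Solving: C = 5, A = 3, then B = -9.
Therefore u_9 = 27 + (-9) + 5·19683 = 98433.

98433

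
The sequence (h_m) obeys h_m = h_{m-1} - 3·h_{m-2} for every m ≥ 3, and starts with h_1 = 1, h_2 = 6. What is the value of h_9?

h_3 = 3, h_4 = -15, h_5 = -24, h_6 = 21, h_7 = 93, h_8 = 30, h_9 = -249.

-249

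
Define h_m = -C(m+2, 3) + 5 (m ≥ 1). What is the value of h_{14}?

-555

C(16, 3) = 560, so h_{14} = -555.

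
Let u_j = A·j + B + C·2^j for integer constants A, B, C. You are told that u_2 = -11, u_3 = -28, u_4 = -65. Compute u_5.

Plug in j = 2, 3, 4: 2A + B + 4C = -11; 3A + B + 8C = -28; 4A + B + 16C = -65.
Subtracting the first from the second: A + 4C = -17.
Subtracting the second from the third: A + 8C = -37.
Solving: C = -5, A = 3, then B = 3.
Hence u_5 = 3·5 + 3 + (-5)·32 = -142.

-142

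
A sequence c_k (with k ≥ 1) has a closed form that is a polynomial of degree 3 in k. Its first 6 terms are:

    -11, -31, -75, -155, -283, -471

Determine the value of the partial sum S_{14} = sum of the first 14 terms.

1st diffs: -20, -44, -80, -128, -188.
2nd diffs: -24, -36, -48, -60.
3rd diffs: -12, -12, -12 (constant).
So c_k = -2k^3 - 6k - 3.
Continuing: …, -731, -1075, -1515, -2063, …, c_{14} = -5575.
Summing k = 1..14 (14 terms) gives -22722.

-22722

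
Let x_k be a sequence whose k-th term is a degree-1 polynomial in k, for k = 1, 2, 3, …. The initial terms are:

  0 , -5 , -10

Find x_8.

-35

1st diffs: -5, -5 (constant).
So x_k = -5k + 5.
Evaluating at k = 8 gives x_8 = -35.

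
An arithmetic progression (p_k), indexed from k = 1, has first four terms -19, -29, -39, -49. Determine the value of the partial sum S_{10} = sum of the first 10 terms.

-640

Common difference d = -10.
p_k = -19 + (k - 1)·(-10).
p_{10} = -109; S = 10·(-19 + (-109))/2 = -640.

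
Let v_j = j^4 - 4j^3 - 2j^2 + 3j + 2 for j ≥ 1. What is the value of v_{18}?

v_{18} = 1·18^4 - 4·18^3 - 2·18^2 + 3·18 + 2 = 81056.

81056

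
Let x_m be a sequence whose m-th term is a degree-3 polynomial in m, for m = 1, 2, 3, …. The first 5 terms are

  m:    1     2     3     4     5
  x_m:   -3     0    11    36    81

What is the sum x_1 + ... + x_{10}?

1st diffs: 3, 11, 25, 45.
2nd diffs: 8, 14, 20.
3rd diffs: 6, 6 (constant).
Newton forward-difference form: x_m = -3 + 3·C(m-1,1) + 8·C(m-1,2) + 6·C(m-1,3).
Continuing: …, 152, 255, 396, 581, …, x_{10} = 816.
Summing m = 1..10 (10 terms) gives 2325.

2325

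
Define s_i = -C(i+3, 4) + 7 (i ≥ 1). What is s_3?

C(6, 4) = 15, so s_3 = -8.

-8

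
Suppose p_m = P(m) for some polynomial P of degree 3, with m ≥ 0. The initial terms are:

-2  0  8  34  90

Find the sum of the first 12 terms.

7368

1st diffs: 2, 8, 26, 56.
2nd diffs: 6, 18, 30.
3rd diffs: 12, 12 (constant).
So p_m = 2m^3 - 3m^2 + 3m - 2.
Continuing: …, 188, 340, 558, 854, …, p_{11} = 2330.
Summing m = 0..11 (12 terms) gives 7368.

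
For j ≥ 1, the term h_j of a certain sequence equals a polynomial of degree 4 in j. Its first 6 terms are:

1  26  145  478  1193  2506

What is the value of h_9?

12913

1st diffs: 25, 119, 333, 715, 1313.
2nd diffs: 94, 214, 382, 598.
3rd diffs: 120, 168, 216.
4th diffs: 48, 48 (constant).
Newton forward-difference form: h_j = 1 + 25·C(j-1,1) + 94·C(j-1,2) + 120·C(j-1,3) + 48·C(j-1,4).
At j = 9: j-1 = 8, so h_9 = 1 + 200 + 2632 + 6720 + 3360 = 12913.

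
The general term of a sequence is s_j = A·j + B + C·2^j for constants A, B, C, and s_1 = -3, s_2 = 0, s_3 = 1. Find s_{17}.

The three given values yield: A + B + 2C = -3; 2A + B + 4C = 0; 3A + B + 8C = 1.
Subtracting the first from the second: A + 2C = 3.
Subtracting the second from the third: A + 4C = 1.
Solving: C = -1, A = 5, then B = -6.
Hence s_{17} = 5·17 + (-6) + (-1)·131072 = -130993.

-130993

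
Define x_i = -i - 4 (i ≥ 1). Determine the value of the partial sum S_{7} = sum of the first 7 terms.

Over i = 1..7: Σi = 28.
Total = (-1)·28 + (-4)·7 = -56.

-56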